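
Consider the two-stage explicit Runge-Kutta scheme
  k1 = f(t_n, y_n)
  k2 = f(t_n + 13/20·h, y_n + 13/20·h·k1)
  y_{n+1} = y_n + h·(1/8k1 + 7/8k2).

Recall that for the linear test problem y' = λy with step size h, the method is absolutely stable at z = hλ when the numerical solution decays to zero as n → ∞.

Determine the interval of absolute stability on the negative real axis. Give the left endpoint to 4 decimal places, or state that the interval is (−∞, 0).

(-1.7582, 0).

With y'=λy (z=hλ):
  k1=λy_n ⇒ h·k1=z·y_n;  k2=λ(1+13/20z)y_n ⇒ h·k2=z(1+13/20z)y_n
  y_{n+1}/y_n = 1 + 1/8z + 7/8z(1+13/20z) = 1 + z + 91/160z²
  Hence R(z) = 1 + z + 91/160z².

Solve |R(x)|<1 on ℝ⁻.
x=-1.39: |R|=0.7089
R=1: x+91/160x²=0 ⇒ x=−160/91=-1.7582; min R=1−1/(4·91/160)=0.5604>−1
Confirm numerically:
  x=-1.567: |R|=0.82956 <1
  x=-1.298: |R|=0.66023 <1
  x=-1.105: |R|=0.58946 <1
  x=-0.993: |R|=0.56782 <1
  x=-2.342: |R|=1.77757 >1
  x=-2.187: |R|=1.53331 >1
Stable set (-1.7582, 0).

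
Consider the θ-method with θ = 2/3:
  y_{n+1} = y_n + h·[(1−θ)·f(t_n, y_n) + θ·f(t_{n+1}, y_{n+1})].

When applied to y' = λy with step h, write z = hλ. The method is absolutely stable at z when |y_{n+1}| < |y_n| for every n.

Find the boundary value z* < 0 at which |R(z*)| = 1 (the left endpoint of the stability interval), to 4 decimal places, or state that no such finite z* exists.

Set f=λy, z=hλ:
  y_{n+1} = y_n + z·[1/3·y_n + 2/3·y_{n+1}] ⇒ (1 − 2/3z)y_{n+1} = (1 + 1/3z)y_n
  so R(z) = (1 + 1/3z)/(1 − 2/3z).

Boundary: |R(x)|=1, x<0.
x=-0.42: |R|=0.6719
x=-2: |R|=0.1429
x=-10: |R|=0.3043
x=-100: |R|=0.4778
θ=2/3≥1/2 ⇒ |1+1/3x|<|1−2/3x| ∀x<0 ⇒ unbounded interval.

(−∞, 0) — no finite endpoint.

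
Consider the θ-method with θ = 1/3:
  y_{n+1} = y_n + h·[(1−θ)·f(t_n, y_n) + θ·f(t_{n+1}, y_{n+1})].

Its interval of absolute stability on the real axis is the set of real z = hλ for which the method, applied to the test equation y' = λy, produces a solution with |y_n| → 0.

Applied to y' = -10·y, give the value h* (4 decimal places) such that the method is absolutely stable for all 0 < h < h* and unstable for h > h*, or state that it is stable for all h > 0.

(-6.0000,0); λ=-10 ⇒ h* = (6)/10 = 0.6000.

With y'=λy (z=hλ):
  y_{n+1} = y_n + z·[2/3·y_n + 1/3·y_{n+1}] ⇒ (1 − 1/3z)y_{n+1} = (1 + 2/3z)y_n
  Hence R(z) = (1 + 2/3z)/(1 − 1/3z).

Need |R(x)|<1, x<0.
x=-1.66: |R|=0.0687
R=−1: 1+2/3x = −1+1/3x ⇒ -1/3x=2 ⇒ x=2/(-1/3)=-6.0000
Confirm numerically:
  x=-5.558: |R|=0.94835 <1
  x=-4.540: |R|=0.80637 <1
  x=-3.786: |R|=0.67374 <1
  x=-3.414: |R|=0.59682 <1
  x=-6.422: |R|=1.04479 >1
  x=-6.235: |R|=1.02545 >1
Stable set (-6.0000, 0).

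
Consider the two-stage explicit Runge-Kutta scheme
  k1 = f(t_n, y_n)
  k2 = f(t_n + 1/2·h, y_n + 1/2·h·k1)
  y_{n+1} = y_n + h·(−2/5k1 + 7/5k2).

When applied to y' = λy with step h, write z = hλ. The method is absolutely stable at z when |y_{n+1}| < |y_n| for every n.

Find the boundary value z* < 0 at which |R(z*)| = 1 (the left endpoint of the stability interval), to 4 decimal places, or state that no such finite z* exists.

z* = -1.4286.

Test eqn y'=λy, z=hλ:
  k1=λy_n ⇒ h·k1=z·y_n;  k2=λ(1+1/2z)y_n ⇒ h·k2=z(1+1/2z)y_n
  y_{n+1}/y_n = 1 − 2/5z + 7/5z(1+1/2z) = 1 + z + 7/10z²
  ⇒ R(z) = 1 + z + 7/10z².

Boundary: |R(x)|=1, x<0.
x=-1: |R|=0.7000
R=1: x+7/10x²=0 ⇒ x=−10/7=-1.4286; min R=1−1/(4·7/10)=0.6429>−1
Confirm numerically:
  x=-1.388: |R|=0.96058 <1
  x=-1.347: |R|=0.92309 <1
  x=-0.780: |R|=0.64588 <1
  x=-0.638: |R|=0.64693 <1
  x=-1.736: |R|=1.37359 >1
  x=-1.618: |R|=1.21455 >1
  x=-1.603: |R|=1.19573 >1
So |R|<1 on (-1.4286, 0).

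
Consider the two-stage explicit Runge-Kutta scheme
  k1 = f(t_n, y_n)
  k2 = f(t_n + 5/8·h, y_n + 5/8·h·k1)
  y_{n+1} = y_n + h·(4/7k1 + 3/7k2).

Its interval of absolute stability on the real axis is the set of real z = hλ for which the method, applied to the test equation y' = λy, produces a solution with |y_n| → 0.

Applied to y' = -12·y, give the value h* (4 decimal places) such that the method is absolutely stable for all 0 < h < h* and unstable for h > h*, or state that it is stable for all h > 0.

(-3.7333,0); λ=-12 ⇒ h* = (56/15)/12 = 0.3111.

Test eqn y'=λy, z=hλ:
  k1=λy_n ⇒ h·k1=z·y_n;  k2=λ(1+5/8z)y_n ⇒ h·k2=z(1+5/8z)y_n
  y_{n+1}/y_n = 1 + 4/7z + 3/7z(1+5/8z) = 1 + z + 15/56z²
  R(z) = 1 + z + 15/56z².

Boundary: |R(x)|=1, x<0.
x=-1.29: |R|=0.1557
R=1: x+15/56x²=0 ⇒ x=−56/15=-3.7333; min R=1−1/(4·15/56)=0.0667>−1
Confirm numerically:
  x=-3.576: |R|=0.84930 <1
  x=-1.893: |R|=0.06685 <1
  x=-1.600: |R|=0.08571 <1
  x=-3.957: |R|=1.23707 >1
  x=-3.862: |R|=1.13310 >1
Interval (-3.7333, 0).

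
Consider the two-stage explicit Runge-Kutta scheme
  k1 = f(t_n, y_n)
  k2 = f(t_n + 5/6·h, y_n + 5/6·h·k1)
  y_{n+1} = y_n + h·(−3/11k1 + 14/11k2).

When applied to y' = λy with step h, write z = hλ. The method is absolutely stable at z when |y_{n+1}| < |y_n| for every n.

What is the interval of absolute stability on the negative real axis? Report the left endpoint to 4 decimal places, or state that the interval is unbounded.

(-0.9429, 0).

Set f=λy, z=hλ:
  k1=λy_n ⇒ h·k1=z·y_n;  k2=λ(1+5/6z)y_n ⇒ h·k2=z(1+5/6z)y_n
  y_{n+1}/y_n = 1 − 3/11z + 14/11z(1+5/6z) = 1 + z + 35/33z²
  ⇒ R(z) = 1 + z + 35/33z².

Find x<0 with |R(x)|<1.
x=-0.54: |R|=0.7693
R=1: x+35/33x²=0 ⇒ x=−33/35=-0.9429; min R=1−1/(4·35/33)=0.7643>−1
Confirm numerically:
  x=-0.882: |R|=0.94307 <1
  x=-0.739: |R|=0.84022 <1
  x=-0.534: |R|=0.76844 <1
  x=-0.462: |R|=0.76438 <1
  x=-1.488: |R|=1.86033 >1
  x=-1.295: |R|=1.48366 >1
Interval (-0.9429, 0).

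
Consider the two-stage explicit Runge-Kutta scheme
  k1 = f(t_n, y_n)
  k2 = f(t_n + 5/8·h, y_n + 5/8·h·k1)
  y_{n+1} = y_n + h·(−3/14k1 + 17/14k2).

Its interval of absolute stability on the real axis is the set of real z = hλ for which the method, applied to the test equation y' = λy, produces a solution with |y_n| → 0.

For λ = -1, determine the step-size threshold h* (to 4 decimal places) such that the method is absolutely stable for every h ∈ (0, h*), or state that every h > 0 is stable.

(-1.3176,0); λ=-1 ⇒ h* = (112/85)/1 = 1.3176.

On y'=λy, z=hλ:
  k1=λy_n ⇒ h·k1=z·y_n;  k2=λ(1+5/8z)y_n ⇒ h·k2=z(1+5/8z)y_n
  y_{n+1}/y_n = 1 − 3/14z + 17/14z(1+5/8z) = 1 + z + 85/112z²
  ⇒ R(z) = 1 + z + 85/112z².

Boundary: |R(x)|=1, x<0.
x=-1.7: |R|=1.4933
R=1: x+85/112x²=0 ⇒ x=−112/85=-1.3176; min R=1−1/(4·85/112)=0.6706>−1
Confirm numerically:
  x=-0.997: |R|=0.75738 <1
  x=-0.949: |R|=0.73449 <1
  x=-0.599: |R|=0.67330 <1
  x=-1.798: |R|=1.65547 >1
  x=-1.430: |R|=1.12193 >1
  x=-1.420: |R|=1.11030 >1
So |R|<1 on (-1.3176, 0).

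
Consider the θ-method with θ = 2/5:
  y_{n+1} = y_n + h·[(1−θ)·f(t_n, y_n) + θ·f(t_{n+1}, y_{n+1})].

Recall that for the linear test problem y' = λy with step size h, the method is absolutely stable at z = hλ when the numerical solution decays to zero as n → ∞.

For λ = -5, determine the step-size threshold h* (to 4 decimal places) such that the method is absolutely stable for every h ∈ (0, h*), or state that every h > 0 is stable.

(-10.0000,0); λ=-5 ⇒ h* = (10)/5 = 2.0000.

Set f=λy, z=hλ:
  y_{n+1} = y_n + z·[3/5·y_n + 2/5·y_{n+1}] ⇒ (1 − 2/5z)y_{n+1} = (1 + 3/5z)y_n
  so R(z) = (1 + 3/5z)/(1 − 2/5z).

Find x<0 with |R(x)|<1.
x=-1.71: |R|=0.0154
R=−1: 1+3/5x = −1+2/5x ⇒ -1/5x=2 ⇒ x=2/(-1/5)=-10.0000
Confirm numerically:
  x=-8.253: |R|=0.91877 <1
  x=-6.311: |R|=0.79066 <1
  x=-5.964: |R|=0.76158 <1
  x=-4.543: |R|=0.61259 <1
  x=-10.191: |R|=1.00753 >1
  x=-10.043: |R|=1.00171 >1
So |R|<1 on (-10.0000, 0).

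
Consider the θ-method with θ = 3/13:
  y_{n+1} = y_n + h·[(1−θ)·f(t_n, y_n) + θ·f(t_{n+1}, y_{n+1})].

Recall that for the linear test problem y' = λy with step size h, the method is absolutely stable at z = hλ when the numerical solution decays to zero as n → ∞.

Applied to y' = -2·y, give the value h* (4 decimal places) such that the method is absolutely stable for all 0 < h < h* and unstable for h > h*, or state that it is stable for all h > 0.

On y'=λy, z=hλ:
  y_{n+1} = y_n + z·[10/13·y_n + 3/13·y_{n+1}] ⇒ (1 − 3/13z)y_{n+1} = (1 + 10/13z)y_n
  so R(z) = (1 + 10/13z)/(1 − 3/13z).

Solve |R(x)|<1 on ℝ⁻.
x=-0.4: |R|=0.6338
R=−1: 1+10/13x = −1+3/13x ⇒ -7/13x=2 ⇒ x=2/(-7/13)=-3.7143
Confirm numerically:
  x=-3.497: |R|=0.93525 <1
  x=-2.974: |R|=0.76362 <1
  x=-2.177: |R|=0.44903 <1
  x=-1.975: |R|=0.35667 <1
  x=-3.996: |R|=1.07892 >1
  x=-3.963: |R|=1.06995 >1
Interval (-3.7143, 0).

(-3.7143,0); λ=-2 ⇒ h* = (26/7)/2 = 1.8571.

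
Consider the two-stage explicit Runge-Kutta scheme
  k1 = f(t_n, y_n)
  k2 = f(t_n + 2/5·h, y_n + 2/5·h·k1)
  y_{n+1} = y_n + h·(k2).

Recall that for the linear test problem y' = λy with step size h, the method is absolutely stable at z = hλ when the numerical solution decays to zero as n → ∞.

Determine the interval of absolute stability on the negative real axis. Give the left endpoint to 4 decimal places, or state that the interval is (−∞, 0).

(-2.5000, 0).

Set f=λy, z=hλ:
  k1=λy_n ⇒ h·k1=z·y_n;  k2=λ(1+2/5z)y_n ⇒ h·k2=z(1+2/5z)y_n
  y_{n+1}/y_n = 1 + z(1+2/5z) = 1 + z + 2/5z²
  Hence R(z) = 1 + z + 2/5z².

Solve |R(x)|<1 on ℝ⁻.
x=-1.64: |R|=0.4358
R=1: x+2/5x²=0 ⇒ x=−5/2=-2.5000; min R=1−1/(4·2/5)=0.3750>−1
Confirm numerically:
  x=-2.294: |R|=0.81097 <1
  x=-2.245: |R|=0.77101 <1
  x=-2.098: |R|=0.66264 <1
  x=-1.598: |R|=0.42344 <1
  x=-3.048: |R|=1.66812 >1
  x=-2.673: |R|=1.18497 >1
So |R|<1 on (-2.5000, 0).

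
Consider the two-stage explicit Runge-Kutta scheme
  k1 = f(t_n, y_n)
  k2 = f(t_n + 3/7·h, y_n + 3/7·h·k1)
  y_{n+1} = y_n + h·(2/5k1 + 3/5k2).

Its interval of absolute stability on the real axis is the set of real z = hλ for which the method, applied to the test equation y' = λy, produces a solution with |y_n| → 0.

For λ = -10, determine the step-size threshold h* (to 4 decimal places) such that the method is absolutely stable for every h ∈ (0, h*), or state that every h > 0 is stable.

(-3.8889,0); λ=-10 ⇒ h* = (35/9)/10 = 0.3889.

With y'=λy (z=hλ):
  k1=λy_n ⇒ h·k1=z·y_n;  k2=λ(1+3/7z)y_n ⇒ h·k2=z(1+3/7z)y_n
  y_{n+1}/y_n = 1 + 2/5z + 3/5z(1+3/7z) = 1 + z + 9/35z²
  ⇒ R(z) = 1 + z + 9/35z².

Find x<0 with |R(x)|<1.
x=-0.8: |R|=0.3646
R=1: x+9/35x²=0 ⇒ x=−35/9=-3.8889; min R=1−1/(4·9/35)=0.0278>−1
Confirm numerically:
  x=-2.944: |R|=0.28469 <1
  x=-2.117: |R|=0.03543 <1
  x=-1.856: |R|=0.02979 <1
  x=-4.376: |R|=1.54813 >1
  x=-4.157: |R|=1.28660 >1
  x=-3.926: |R|=1.03747 >1
Stable set (-3.8889, 0).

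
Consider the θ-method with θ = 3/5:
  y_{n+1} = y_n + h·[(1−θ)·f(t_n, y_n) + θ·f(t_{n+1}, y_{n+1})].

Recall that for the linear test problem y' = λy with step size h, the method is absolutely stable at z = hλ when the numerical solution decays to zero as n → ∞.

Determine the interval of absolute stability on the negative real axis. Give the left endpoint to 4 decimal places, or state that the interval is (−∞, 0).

unbounded; (−∞, 0).

On y'=λy, z=hλ:
  y_{n+1} = y_n + z·[2/5·y_n + 3/5·y_{n+1}] ⇒ (1 − 3/5z)y_{n+1} = (1 + 2/5z)y_n
  so R(z) = (1 + 2/5z)/(1 − 3/5z).

Solve |R(x)|<1 on ℝ⁻.
x=-0.68: |R|=0.5170
x=-2: |R|=0.0909
x=-10: |R|=0.4286
x=-100: |R|=0.6393
θ=3/5≥1/2 ⇒ |1+2/5x|<|1−3/5x| ∀x<0 ⇒ stable on all of ℝ⁻.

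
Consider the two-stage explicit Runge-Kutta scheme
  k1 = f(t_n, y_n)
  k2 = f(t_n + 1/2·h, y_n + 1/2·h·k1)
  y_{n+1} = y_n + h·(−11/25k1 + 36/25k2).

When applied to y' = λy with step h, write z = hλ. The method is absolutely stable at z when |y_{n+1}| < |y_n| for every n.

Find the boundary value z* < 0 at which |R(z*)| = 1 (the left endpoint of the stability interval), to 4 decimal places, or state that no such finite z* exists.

With y'=λy (z=hλ):
  k1=λy_n ⇒ h·k1=z·y_n;  k2=λ(1+1/2z)y_n ⇒ h·k2=z(1+1/2z)y_n
  y_{n+1}/y_n = 1 − 11/25z + 36/25z(1+1/2z) = 1 + z + 18/25z²
  ⇒ R(z) = 1 + z + 18/25z².

Boundary: |R(x)|=1, x<0.
x=-1.29: |R|=0.9082
R=1: x+18/25x²=0 ⇒ x=−25/18=-1.3889; min R=1−1/(4·18/25)=0.6528>−1
Confirm numerically:
  x=-1.261: |R|=0.88389 <1
  x=-0.981: |R|=0.71190 <1
  x=-0.693: |R|=0.65278 <1
  x=-1.846: |R|=1.60756 >1
  x=-1.721: |R|=1.41153 >1
Stable set (-1.3889, 0).

z* = -1.3889.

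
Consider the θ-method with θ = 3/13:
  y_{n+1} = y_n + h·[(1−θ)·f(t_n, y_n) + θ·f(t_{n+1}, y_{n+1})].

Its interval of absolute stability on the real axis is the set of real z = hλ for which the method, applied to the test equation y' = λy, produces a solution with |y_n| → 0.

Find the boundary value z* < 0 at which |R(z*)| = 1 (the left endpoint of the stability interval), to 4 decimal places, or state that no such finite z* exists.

Set f=λy, z=hλ:
  y_{n+1} = y_n + z·[10/13·y_n + 3/13·y_{n+1}] ⇒ (1 − 3/13z)y_{n+1} = (1 + 10/13z)y_n
  so R(z) = (1 + 10/13z)/(1 − 3/13z).

Solve |R(x)|<1 on ℝ⁻.
x=-1.2: |R|=0.0602
R=−1: 1+10/13x = −1+3/13x ⇒ -7/13x=2 ⇒ x=2/(-7/13)=-3.7143
Confirm numerically:
  x=-3.607: |R|=0.96847 <1
  x=-3.601: |R|=0.96668 <1
  x=-3.596: |R|=0.96519 <1
  x=-3.199: |R|=0.84038 <1
  x=-3.928: |R|=1.06036 >1
  x=-3.860: |R|=1.04150 >1
  x=-3.798: |R|=1.02402 >1
So |R|<1 on (-3.7143, 0).

left endpoint -3.7143.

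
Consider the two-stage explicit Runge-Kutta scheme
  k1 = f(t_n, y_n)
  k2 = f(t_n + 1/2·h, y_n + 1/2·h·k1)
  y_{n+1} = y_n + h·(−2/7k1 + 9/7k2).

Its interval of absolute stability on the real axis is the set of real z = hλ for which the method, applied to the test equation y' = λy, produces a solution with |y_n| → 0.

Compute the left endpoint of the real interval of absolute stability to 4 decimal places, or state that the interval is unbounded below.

On y'=λy, z=hλ:
  k1=λy_n ⇒ h·k1=z·y_n;  k2=λ(1+1/2z)y_n ⇒ h·k2=z(1+1/2z)y_n
  y_{n+1}/y_n = 1 − 2/7z + 9/7z(1+1/2z) = 1 + z + 9/14z²
  so R(z) = 1 + z + 9/14z².

Need |R(x)|<1, x<0.
x=-1.52: |R|=0.9653
R=1: x+9/14x²=0 ⇒ x=−14/9=-1.5556; min R=1−1/(4·9/14)=0.6111>−1
Confirm numerically:
  x=-1.390: |R|=0.85206 <1
  x=-1.028: |R|=0.65136 <1
  x=-0.891: |R|=0.61935 <1
  x=-1.844: |R|=1.34193 >1
  x=-1.708: |R|=1.16738 >1
Stable set (-1.5556, 0).

z* = -1.5556.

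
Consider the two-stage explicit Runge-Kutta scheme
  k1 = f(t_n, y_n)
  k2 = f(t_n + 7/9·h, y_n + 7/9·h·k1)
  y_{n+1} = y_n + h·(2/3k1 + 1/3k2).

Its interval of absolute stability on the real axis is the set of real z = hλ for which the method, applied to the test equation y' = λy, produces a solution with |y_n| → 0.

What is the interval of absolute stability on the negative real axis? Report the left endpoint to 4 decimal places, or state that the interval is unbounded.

With y'=λy (z=hλ):
  k1=λy_n ⇒ h·k1=z·y_n;  k2=λ(1+7/9z)y_n ⇒ h·k2=z(1+7/9z)y_n
  y_{n+1}/y_n = 1 + 2/3z + 1/3z(1+7/9z) = 1 + z + 7/27z²
  Hence R(z) = 1 + z + 7/27z².

Find x<0 with |R(x)|<1.
x=-1.51: |R|=0.0811
R=1: x+7/27x²=0 ⇒ x=−27/7=-3.8571; min R=1−1/(4·7/27)=0.0357>−1
Confirm numerically:
  x=-3.727: |R|=0.87425 <1
  x=-3.625: |R|=0.78183 <1
  x=-2.094: |R|=0.04281 <1
  x=-4.135: |R|=1.29787 >1
  x=-4.108: |R|=1.26717 >1
So |R|<1 on (-3.8571, 0).

z∈(-3.8571,0).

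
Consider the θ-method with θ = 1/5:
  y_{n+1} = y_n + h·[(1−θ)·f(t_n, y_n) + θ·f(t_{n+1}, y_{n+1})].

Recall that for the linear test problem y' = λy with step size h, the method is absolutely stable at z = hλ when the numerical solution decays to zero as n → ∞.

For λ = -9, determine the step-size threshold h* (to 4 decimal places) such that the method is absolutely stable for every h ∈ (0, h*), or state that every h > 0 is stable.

Test eqn y'=λy, z=hλ:
  y_{n+1} = y_n + z·[4/5·y_n + 1/5·y_{n+1}] ⇒ (1 − 1/5z)y_{n+1} = (1 + 4/5z)y_n
  so R(z) = (1 + 4/5z)/(1 − 1/5z).

Solve |R(x)|<1 on ℝ⁻.
x=-0.78: |R|=0.3253
R=−1: 1+4/5x = −1+1/5x ⇒ -3/5x=2 ⇒ x=2/(-3/5)=-3.3333
Confirm numerically:
  x=-2.709: |R|=0.75704 <1
  x=-2.500: |R|=0.66667 <1
  x=-2.459: |R|=0.64834 <1
  x=-1.490: |R|=0.14792 <1
  x=-3.778: |R|=1.15197 >1
  x=-3.616: |R|=1.09842 >1
  x=-3.404: |R|=1.02523 >1
Stable set (-3.3333, 0).

(-3.3333,0); λ=-9 ⇒ h* = (10/3)/9 = 0.3704.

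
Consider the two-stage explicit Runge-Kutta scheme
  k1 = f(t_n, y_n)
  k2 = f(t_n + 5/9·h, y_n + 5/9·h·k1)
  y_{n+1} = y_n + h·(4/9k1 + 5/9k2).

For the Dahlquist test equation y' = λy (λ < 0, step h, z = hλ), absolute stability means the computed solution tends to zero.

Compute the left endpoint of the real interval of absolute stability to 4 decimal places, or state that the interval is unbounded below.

z* = -3.2400.

Set f=λy, z=hλ:
  k1=λy_n ⇒ h·k1=z·y_n;  k2=λ(1+5/9z)y_n ⇒ h·k2=z(1+5/9z)y_n
  y_{n+1}/y_n = 1 + 4/9z + 5/9z(1+5/9z) = 1 + z + 25/81z²
  ⇒ R(z) = 1 + z + 25/81z².

Boundary: |R(x)|=1, x<0.
x=-1.67: |R|=0.1908
R=1: x+25/81x²=0 ⇒ x=−81/25=-3.2400; min R=1−1/(4·25/81)=0.1900>−1
Confirm numerically:
  x=-2.991: |R|=0.77014 <1
  x=-2.034: |R|=0.24290 <1
  x=-1.955: |R|=0.22464 <1
  x=-3.705: |R|=1.53174 >1
  x=-3.646: |R|=1.45688 >1
  x=-3.388: |R|=1.15476 >1
Interval (-3.2400, 0).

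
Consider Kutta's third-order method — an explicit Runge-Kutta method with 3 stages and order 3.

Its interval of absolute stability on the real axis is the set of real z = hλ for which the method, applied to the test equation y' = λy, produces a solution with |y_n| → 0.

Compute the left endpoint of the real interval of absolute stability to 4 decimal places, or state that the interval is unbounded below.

left endpoint -2.5127.

With y'=λy (z=hλ):
  order 3, 3-stage ⇒ R(z)=1+z+z^2/2+z^3/6
  (e.g. R(-0.95)=0.35835, |R|=0.35835)

Need |R(x)|<1, x<0.
x=-0.95: |R|=0.3584
|R(-2.6)|=1.1493 |R(-2.4)|=0.8240 |R(-0.7)|=0.4878
Bisect:
  x_lo=-2.8585 |R|=1.6659  x_hi=-0.3943 |R|=0.6732
  mid=-1.62641 |R|=0.02084 →hi
  mid=-2.24248 |R|=0.60759 →hi
  mid=-2.55051 |R|=1.06318 →lo
  mid=-2.39650 |R|=0.81882 →hi
  mid=-2.47350 |R|=0.93663 →hi
  mid=-2.51201 |R|=0.99879 →hi
  mid=-2.53126 |R|=1.03070 →lo
  mid=-2.52163 |R|=1.01467 →lo
  mid=-2.51682 |R|=1.00671 →lo
  mid=-2.51441 |R|=1.00275 →lo
  ...
  [-2.51276,-2.51261] ⇒ x*=-2.5127
Interval (-2.5127, 0).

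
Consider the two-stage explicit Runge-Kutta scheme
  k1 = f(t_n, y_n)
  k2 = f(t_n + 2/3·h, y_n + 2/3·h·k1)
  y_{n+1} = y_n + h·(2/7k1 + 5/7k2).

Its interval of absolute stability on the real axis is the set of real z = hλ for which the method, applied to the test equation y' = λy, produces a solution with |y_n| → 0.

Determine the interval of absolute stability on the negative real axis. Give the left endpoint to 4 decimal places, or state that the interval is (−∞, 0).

Test eqn y'=λy, z=hλ:
  k1=λy_n ⇒ h·k1=z·y_n;  k2=λ(1+2/3z)y_n ⇒ h·k2=z(1+2/3z)y_n
  y_{n+1}/y_n = 1 + 2/7z + 5/7z(1+2/3z) = 1 + z + 10/21z²
  Hence R(z) = 1 + z + 10/21z².

Find x<0 with |R(x)|<1.
x=-0.94: |R|=0.4808
R=1: x+10/21x²=0 ⇒ x=−21/10=-2.1000; min R=1−1/(4·10/21)=0.4750>−1
Confirm numerically:
  x=-1.927: |R|=0.84125 <1
  x=-1.646: |R|=0.64415 <1
  x=-1.516: |R|=0.57841 <1
  x=-1.278: |R|=0.49975 <1
  x=-2.637: |R|=1.67432 >1
  x=-2.134: |R|=1.03455 >1
So |R|<1 on (-2.1000, 0).

(-2.1000, 0).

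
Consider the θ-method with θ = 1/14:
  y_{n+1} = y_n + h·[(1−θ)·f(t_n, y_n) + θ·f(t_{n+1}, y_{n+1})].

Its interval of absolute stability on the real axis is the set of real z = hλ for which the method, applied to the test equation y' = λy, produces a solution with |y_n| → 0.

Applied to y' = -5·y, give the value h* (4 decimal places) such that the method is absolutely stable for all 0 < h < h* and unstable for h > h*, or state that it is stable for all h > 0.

(-2.3333,0); λ=-5 ⇒ h* = (7/3)/5 = 0.4667.

On y'=λy, z=hλ:
  y_{n+1} = y_n + z·[13/14·y_n + 1/14·y_{n+1}] ⇒ (1 − 1/14z)y_{n+1} = (1 + 13/14z)y_n
  R(z) = (1 + 13/14z)/(1 − 1/14z).

Solve |R(x)|<1 on ℝ⁻.
x=-1.58: |R|=0.4198
R=−1: 1+13/14x = −1+1/14x ⇒ -6/7x=2 ⇒ x=2/(-6/7)=-2.3333
Confirm numerically:
  x=-2.057: |R|=0.79349 <1
  x=-1.978: |R|=0.73313 <1
  x=-1.664: |R|=0.48723 <1
  x=-1.493: |R|=0.34913 <1
  x=-2.738: |R|=1.29012 >1
  x=-2.493: |R|=1.11617 >1
  x=-2.459: |R|=1.09162 >1
So |R|<1 on (-2.3333, 0).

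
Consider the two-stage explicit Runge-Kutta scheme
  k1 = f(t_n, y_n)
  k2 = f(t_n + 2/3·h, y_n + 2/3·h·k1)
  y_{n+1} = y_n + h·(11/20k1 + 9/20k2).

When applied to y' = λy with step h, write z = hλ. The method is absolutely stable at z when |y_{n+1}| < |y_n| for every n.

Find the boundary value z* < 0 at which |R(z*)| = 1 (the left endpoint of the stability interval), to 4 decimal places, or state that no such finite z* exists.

left endpoint -3.3333.

With y'=λy (z=hλ):
  k1=λy_n ⇒ h·k1=z·y_n;  k2=λ(1+2/3z)y_n ⇒ h·k2=z(1+2/3z)y_n
  y_{n+1}/y_n = 1 + 11/20z + 9/20z(1+2/3z) = 1 + z + 3/10z²
  Hence R(z) = 1 + z + 3/10z².

Find x<0 with |R(x)|<1.
x=-1.24: |R|=0.2213
R=1: x+3/10x²=0 ⇒ x=−10/3=-3.3333; min R=1−1/(4·3/10)=0.1667>−1
Confirm numerically:
  x=-2.849: |R|=0.58604 <1
  x=-2.789: |R|=0.54456 <1
  x=-1.827: |R|=0.17438 <1
  x=-1.397: |R|=0.18848 <1
  x=-3.498: |R|=1.17280 >1
  x=-3.368: |R|=1.03503 >1
Stable set (-3.3333, 0).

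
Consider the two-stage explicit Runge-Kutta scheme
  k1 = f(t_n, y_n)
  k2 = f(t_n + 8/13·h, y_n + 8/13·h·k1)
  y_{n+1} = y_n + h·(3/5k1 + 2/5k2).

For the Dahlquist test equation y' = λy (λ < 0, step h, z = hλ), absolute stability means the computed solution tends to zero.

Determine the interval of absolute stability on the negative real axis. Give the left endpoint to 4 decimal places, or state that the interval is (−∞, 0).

Test eqn y'=λy, z=hλ:
  k1=λy_n ⇒ h·k1=z·y_n;  k2=λ(1+8/13z)y_n ⇒ h·k2=z(1+8/13z)y_n
  y_{n+1}/y_n = 1 + 3/5z + 2/5z(1+8/13z) = 1 + z + 16/65z²
  Hence R(z) = 1 + z + 16/65z².

Need |R(x)|<1, x<0.
x=-1.14: |R|=0.1799
R=1: x+16/65x²=0 ⇒ x=−65/16=-4.0625; min R=1−1/(4·16/65)=-0.0156>−1
Confirm numerically:
  x=-3.833: |R|=0.78346 <1
  x=-3.675: |R|=0.64946 <1
  x=-3.391: |R|=0.43949 <1
  x=-1.841: |R|=0.00672 <1
  x=-4.604: |R|=1.61368 >1
  x=-4.525: |R|=1.51515 >1
Interval (-4.0625, 0).

(-4.0625, 0).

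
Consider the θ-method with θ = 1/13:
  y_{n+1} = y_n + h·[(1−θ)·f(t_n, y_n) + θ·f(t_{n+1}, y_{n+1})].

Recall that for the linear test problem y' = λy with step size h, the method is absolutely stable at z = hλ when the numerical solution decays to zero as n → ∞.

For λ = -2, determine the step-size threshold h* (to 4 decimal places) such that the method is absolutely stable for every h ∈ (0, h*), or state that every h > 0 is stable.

Test eqn y'=λy, z=hλ:
  y_{n+1} = y_n + z·[12/13·y_n + 1/13·y_{n+1}] ⇒ (1 − 1/13z)y_{n+1} = (1 + 12/13z)y_n
  ⇒ R(z) = (1 + 12/13z)/(1 − 1/13z).

Solve |R(x)|<1 on ℝ⁻.
x=-1.67: |R|=0.4799
R=−1: 1+12/13x = −1+1/13x ⇒ -11/13x=2 ⇒ x=2/(-11/13)=-2.3636
Confirm numerically:
  x=-1.683: |R|=0.49009 <1
  x=-1.477: |R|=0.32631 <1
  x=-1.217: |R|=0.11282 <1
  x=-2.940: |R|=1.39774 >1
  x=-2.751: |R|=1.27052 >1
  x=-2.449: |R|=1.06078 >1
Stable set (-2.3636, 0).

(-2.3636,0); λ=-2 ⇒ h* = (26/11)/2 = 1.1818.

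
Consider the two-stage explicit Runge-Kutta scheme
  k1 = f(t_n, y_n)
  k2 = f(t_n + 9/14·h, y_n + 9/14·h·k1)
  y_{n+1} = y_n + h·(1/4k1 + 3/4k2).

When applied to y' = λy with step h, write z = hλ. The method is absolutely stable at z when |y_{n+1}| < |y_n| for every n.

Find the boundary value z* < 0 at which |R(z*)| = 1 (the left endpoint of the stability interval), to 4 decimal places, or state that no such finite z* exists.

With y'=λy (z=hλ):
  k1=λy_n ⇒ h·k1=z·y_n;  k2=λ(1+9/14z)y_n ⇒ h·k2=z(1+9/14z)y_n
  y_{n+1}/y_n = 1 + 1/4z + 3/4z(1+9/14z) = 1 + z + 27/56z²
  R(z) = 1 + z + 27/56z².

Find x<0 with |R(x)|<1.
x=-0.68: |R|=0.5429
R=1: x+27/56x²=0 ⇒ x=−56/27=-2.0741; min R=1−1/(4·27/56)=0.4815>−1
Confirm numerically:
  x=-1.876: |R|=0.82084 <1
  x=-1.254: |R|=0.50418 <1
  x=-1.059: |R|=0.48171 <1
  x=-0.871: |R|=0.49477 <1
  x=-2.437: |R|=1.42643 >1
  x=-2.380: |R|=1.35105 >1
  x=-2.216: |R|=1.15164 >1
So |R|<1 on (-2.0741, 0).

left endpoint -2.0741.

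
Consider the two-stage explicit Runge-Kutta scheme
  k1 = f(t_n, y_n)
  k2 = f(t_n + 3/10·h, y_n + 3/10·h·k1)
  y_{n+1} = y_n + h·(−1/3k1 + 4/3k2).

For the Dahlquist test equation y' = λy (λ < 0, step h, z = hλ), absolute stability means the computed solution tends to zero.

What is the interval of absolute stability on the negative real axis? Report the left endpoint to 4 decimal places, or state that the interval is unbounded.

z∈(-2.5000,0).

With y'=λy (z=hλ):
  k1=λy_n ⇒ h·k1=z·y_n;  k2=λ(1+3/10z)y_n ⇒ h·k2=z(1+3/10z)y_n
  y_{n+1}/y_n = 1 − 1/3z + 4/3z(1+3/10z) = 1 + z + 2/5z²
  ⇒ R(z) = 1 + z + 2/5z².

Solve |R(x)|<1 on ℝ⁻.
x=-1.48: |R|=0.3962
R=1: x+2/5x²=0 ⇒ x=−5/2=-2.5000; min R=1−1/(4·2/5)=0.3750>−1
Confirm numerically:
  x=-2.078: |R|=0.64923 <1
  x=-1.474: |R|=0.39507 <1
  x=-1.424: |R|=0.38711 <1
  x=-2.841: |R|=1.38751 >1
  x=-2.804: |R|=1.34097 >1
  x=-2.680: |R|=1.19296 >1
Stable set (-2.5000, 0).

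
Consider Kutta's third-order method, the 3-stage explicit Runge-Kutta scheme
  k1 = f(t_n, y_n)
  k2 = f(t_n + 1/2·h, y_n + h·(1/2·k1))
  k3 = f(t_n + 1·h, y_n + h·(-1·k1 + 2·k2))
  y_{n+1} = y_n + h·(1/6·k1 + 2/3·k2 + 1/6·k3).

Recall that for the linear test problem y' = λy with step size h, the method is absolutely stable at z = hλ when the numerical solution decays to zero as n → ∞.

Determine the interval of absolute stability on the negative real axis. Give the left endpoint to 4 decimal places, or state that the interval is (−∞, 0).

z∈(-2.5127,0).

Set f=λy, z=hλ:
  order 3, 3-stage ⇒ R(z)=1+z+z^2/2+z^3/6
  (e.g. R(-1.52)=0.04990, |R|=0.04990)

Solve |R(x)|<1 on ℝ⁻.
x=-1.52: |R|=0.0499
|R(-2.34)|=0.7377 |R(-1.67)|=0.0518 |R(-0.88)|=0.3936
Bisect:
  x_lo=-2.9303 |R|=1.8306  x_hi=-0.3821 |R|=0.6816
  mid=-1.65620 |R|=0.04186 →hi
  mid=-2.29326 |R|=0.67380 →hi
  mid=-2.61179 |R|=1.17043 →lo
  mid=-2.45252 |R|=0.90369 →hi
  mid=-2.53216 |R|=1.03220 →lo
  mid=-2.49234 |R|=0.96676 →hi
  mid=-2.51225 |R|=0.99918 →hi
  mid=-2.52220 |R|=1.01562 →lo
  mid=-2.51722 |R|=1.00738 →lo
  mid=-2.51474 |R|=1.00328 →lo
  ...
  [-2.51287,-2.51271] ⇒ x*=-2.5127
Interval (-2.5127, 0).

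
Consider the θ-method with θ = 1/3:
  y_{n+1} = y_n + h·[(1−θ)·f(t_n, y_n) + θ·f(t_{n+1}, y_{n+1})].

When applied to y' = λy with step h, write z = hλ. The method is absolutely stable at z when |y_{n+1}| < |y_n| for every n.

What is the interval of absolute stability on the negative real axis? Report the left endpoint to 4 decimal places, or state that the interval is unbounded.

z∈(-6.0000,0).

On y'=λy, z=hλ:
  y_{n+1} = y_n + z·[2/3·y_n + 1/3·y_{n+1}] ⇒ (1 − 1/3z)y_{n+1} = (1 + 2/3z)y_n
  so R(z) = (1 + 2/3z)/(1 − 1/3z).

Need |R(x)|<1, x<0.
x=-1.76: |R|=0.1092
R=−1: 1+2/3x = −1+1/3x ⇒ -1/3x=2 ⇒ x=2/(-1/3)=-6.0000
Confirm numerically:
  x=-4.526: |R|=0.80415 <1
  x=-3.933: |R|=0.70186 <1
  x=-3.693: |R|=0.65531 <1
  x=-3.306: |R|=0.57279 <1
  x=-6.517: |R|=1.05432 >1
  x=-6.421: |R|=1.04469 >1
  x=-6.136: |R|=1.01489 >1
Interval (-6.0000, 0).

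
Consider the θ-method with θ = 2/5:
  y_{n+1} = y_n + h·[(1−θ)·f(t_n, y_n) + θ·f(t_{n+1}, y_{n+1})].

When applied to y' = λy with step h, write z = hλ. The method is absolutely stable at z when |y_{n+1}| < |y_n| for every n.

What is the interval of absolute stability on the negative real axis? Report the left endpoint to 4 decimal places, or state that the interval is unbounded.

Set f=λy, z=hλ:
  y_{n+1} = y_n + z·[3/5·y_n + 2/5·y_{n+1}] ⇒ (1 − 2/5z)y_{n+1} = (1 + 3/5z)y_n
  so R(z) = (1 + 3/5z)/(1 − 2/5z).

Solve |R(x)|<1 on ℝ⁻.
x=-0.98: |R|=0.2960
R=−1: 1+3/5x = −1+2/5x ⇒ -1/5x=2 ⇒ x=2/(-1/5)=-10.0000
Confirm numerically:
  x=-8.517: |R|=0.93269 <1
  x=-7.698: |R|=0.88713 <1
  x=-4.249: |R|=0.57394 <1
  x=-10.588: |R|=1.02246 >1
  x=-10.468: |R|=1.01804 >1
So |R|<1 on (-10.0000, 0).

z∈(-10.0000,0).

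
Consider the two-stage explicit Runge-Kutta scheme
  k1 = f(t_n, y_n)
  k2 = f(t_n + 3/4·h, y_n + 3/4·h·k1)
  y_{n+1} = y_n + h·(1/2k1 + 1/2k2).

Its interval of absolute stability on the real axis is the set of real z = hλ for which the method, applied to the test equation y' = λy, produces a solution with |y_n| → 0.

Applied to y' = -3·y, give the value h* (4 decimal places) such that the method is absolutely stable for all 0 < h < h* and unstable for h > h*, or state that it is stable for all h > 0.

Test eqn y'=λy, z=hλ:
  k1=λy_n ⇒ h·k1=z·y_n;  k2=λ(1+3/4z)y_n ⇒ h·k2=z(1+3/4z)y_n
  y_{n+1}/y_n = 1 + 1/2z + 1/2z(1+3/4z) = 1 + z + 3/8z²
  ⇒ R(z) = 1 + z + 3/8z².

Boundary: |R(x)|=1, x<0.
x=-1.05: |R|=0.3634
R=1: x+3/8x²=0 ⇒ x=−8/3=-2.6667; min R=1−1/(4·3/8)=0.3333>−1
Confirm numerically:
  x=-2.067: |R|=0.53518 <1
  x=-1.603: |R|=0.36060 <1
  x=-1.559: |R|=0.35243 <1
  x=-3.247: |R|=1.70663 >1
  x=-2.787: |R|=1.12576 >1
Interval (-2.6667, 0).

(-2.6667,0); λ=-3 ⇒ h* = (8/3)/3 = 0.8889.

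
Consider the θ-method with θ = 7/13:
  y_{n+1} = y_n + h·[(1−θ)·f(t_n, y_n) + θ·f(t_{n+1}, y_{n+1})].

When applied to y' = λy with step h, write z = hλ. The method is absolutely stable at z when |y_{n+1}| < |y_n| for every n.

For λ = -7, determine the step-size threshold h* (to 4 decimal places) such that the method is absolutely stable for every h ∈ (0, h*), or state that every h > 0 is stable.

Set f=λy, z=hλ:
  y_{n+1} = y_n + z·[6/13·y_n + 7/13·y_{n+1}] ⇒ (1 − 7/13z)y_{n+1} = (1 + 6/13z)y_n
  Hence R(z) = (1 + 6/13z)/(1 − 7/13z).

Boundary: |R(x)|=1, x<0.
x=-0.33: |R|=0.7198
x=-2: |R|=0.0370
x=-10: |R|=0.5663
x=-100: |R|=0.8233
θ=7/13≥1/2 ⇒ |1+6/13x|<|1−7/13x| ∀x<0 ⇒ unbounded interval.

unbounded; (−∞, 0). Any h>0 works for λ=-7.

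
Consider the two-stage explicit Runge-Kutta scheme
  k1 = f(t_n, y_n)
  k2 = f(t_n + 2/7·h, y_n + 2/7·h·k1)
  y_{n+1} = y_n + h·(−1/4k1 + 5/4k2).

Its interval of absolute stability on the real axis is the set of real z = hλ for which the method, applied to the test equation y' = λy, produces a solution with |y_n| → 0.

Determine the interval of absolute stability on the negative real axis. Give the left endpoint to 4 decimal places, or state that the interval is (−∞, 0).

On y'=λy, z=hλ:
  k1=λy_n ⇒ h·k1=z·y_n;  k2=λ(1+2/7z)y_n ⇒ h·k2=z(1+2/7z)y_n
  y_{n+1}/y_n = 1 − 1/4z + 5/4z(1+2/7z) = 1 + z + 5/14z²
  so R(z) = 1 + z + 5/14z².

Solve |R(x)|<1 on ℝ⁻.
x=-0.38: |R|=0.6716
R=1: x+5/14x²=0 ⇒ x=−14/5=-2.8000; min R=1−1/(4·5/14)=0.3000>−1
Confirm numerically:
  x=-2.605: |R|=0.81858 <1
  x=-2.020: |R|=0.43729 <1
  x=-1.626: |R|=0.31824 <1
  x=-1.238: |R|=0.30937 <1
  x=-3.235: |R|=1.50258 >1
  x=-3.209: |R|=1.46874 >1
  x=-2.917: |R|=1.12189 >1
Interval (-2.8000, 0).

z∈(-2.8000,0).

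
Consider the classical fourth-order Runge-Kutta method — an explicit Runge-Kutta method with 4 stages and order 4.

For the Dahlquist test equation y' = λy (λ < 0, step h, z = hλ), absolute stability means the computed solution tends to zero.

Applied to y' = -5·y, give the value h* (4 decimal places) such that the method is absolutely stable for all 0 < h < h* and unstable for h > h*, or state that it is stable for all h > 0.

(-2.7853,0); λ=-5 ⇒ h* = 0.5571.

On y'=λy, z=hλ:
  order 4, 4-stage ⇒ R(z)=1+z+z^2/2+z^3/6+z^4/24
  (e.g. R(-0.83)=0.43893, |R|=0.43893)

Need |R(x)|<1, x<0.
x=-0.83: |R|=0.4389
|R(-1.89)|=0.3025 |R(-1.6)|=0.2704 |R(-1.02)|=0.3684
Bisect:
  x_lo=-3.1991 |R|=1.8254  x_hi=-0.0920 |R|=0.9121
  mid=-1.64555 |R|=0.27124 →hi
  mid=-2.42231 |R|=0.57715 →hi
  mid=-2.81069 |R|=1.03897 →lo
  mid=-2.61650 |R|=0.77394 →hi
  mid=-2.71359 |R|=0.89717 →hi
  mid=-2.76214 |R|=0.96565 →hi
  mid=-2.78641 |R|=1.00169 →lo
  mid=-2.77428 |R|=0.98352 →hi
  mid=-2.78035 |R|=0.99257 →hi
  ...
  [-2.78547,-2.78528] ⇒ x*=-2.7853
So |R|<1 on (-2.7853, 0).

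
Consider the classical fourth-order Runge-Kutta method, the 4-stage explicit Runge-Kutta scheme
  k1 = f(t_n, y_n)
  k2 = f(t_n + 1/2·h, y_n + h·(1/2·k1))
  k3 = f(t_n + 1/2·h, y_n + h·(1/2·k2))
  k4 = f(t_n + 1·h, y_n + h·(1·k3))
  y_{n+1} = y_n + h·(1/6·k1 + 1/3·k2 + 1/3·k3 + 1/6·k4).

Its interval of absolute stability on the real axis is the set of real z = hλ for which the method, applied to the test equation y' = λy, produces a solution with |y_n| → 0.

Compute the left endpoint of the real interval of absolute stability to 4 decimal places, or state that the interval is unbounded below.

With y'=λy (z=hλ):
  order 4, 4-stage ⇒ R(z)=1+z+z^2/2+z^3/6+z^4/24
  (e.g. R(-1.37)=0.28667, |R|=0.28667)

Solve |R(x)|<1 on ℝ⁻.
x=-1.37: |R|=0.2867
|R(-2.93)|=1.2410 |R(-2.82)|=1.0536 |R(-2.21)|=0.4270
Bisect:
  x_lo=-3.5376 |R|=2.8668  x_hi=-0.2109 |R|=0.8098
  mid=-1.87427 |R|=0.29901 →hi
  mid=-2.70594 |R|=0.88681 →hi
  mid=-3.12178 |R|=1.63771 →lo
  mid=-2.91386 |R|=1.21179 →lo
  mid=-2.80990 |R|=1.03774 →lo
  mid=-2.75792 |R|=0.95951 →hi
  mid=-2.78391 |R|=0.99792 →hi
  mid=-2.79691 |R|=1.01765 →lo
  ...
  [-2.78533,-2.78513] ⇒ x*=-2.7853
Stable set (-2.7853, 0).

left endpoint -2.7853.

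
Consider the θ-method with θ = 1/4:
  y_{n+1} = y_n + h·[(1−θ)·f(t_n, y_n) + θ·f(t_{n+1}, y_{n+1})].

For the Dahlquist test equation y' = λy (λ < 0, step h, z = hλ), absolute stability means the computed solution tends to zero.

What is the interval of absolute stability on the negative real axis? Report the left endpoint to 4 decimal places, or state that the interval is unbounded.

Set f=λy, z=hλ:
  y_{n+1} = y_n + z·[3/4·y_n + 1/4·y_{n+1}] ⇒ (1 − 1/4z)y_{n+1} = (1 + 3/4z)y_n
  R(z) = (1 + 3/4z)/(1 − 1/4z).

Find x<0 with |R(x)|<1.
x=-1.8: |R|=0.2414
R=−1: 1+3/4x = −1+1/4x ⇒ -1/2x=2 ⇒ x=2/(-1/2)=-4.0000
Confirm numerically:
  x=-2.853: |R|=0.66526 <1
  x=-2.530: |R|=0.54977 <1
  x=-1.820: |R|=0.25086 <1
  x=-4.512: |R|=1.12030 >1
  x=-4.181: |R|=1.04425 >1
  x=-4.057: |R|=1.01415 >1
So |R|<1 on (-4.0000, 0).

(-4.0000, 0).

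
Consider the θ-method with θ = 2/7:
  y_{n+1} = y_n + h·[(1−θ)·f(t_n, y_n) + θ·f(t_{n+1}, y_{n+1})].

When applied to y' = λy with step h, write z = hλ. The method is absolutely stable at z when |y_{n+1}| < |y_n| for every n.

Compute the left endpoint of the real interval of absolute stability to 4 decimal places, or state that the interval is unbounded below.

Set f=λy, z=hλ:
  y_{n+1} = y_n + z·[5/7·y_n + 2/7·y_{n+1}] ⇒ (1 − 2/7z)y_{n+1} = (1 + 5/7z)y_n
  Hence R(z) = (1 + 5/7z)/(1 − 2/7z).

Solve |R(x)|<1 on ℝ⁻.
x=-0.86: |R|=0.3096
R=−1: 1+5/7x = −1+2/7x ⇒ -3/7x=2 ⇒ x=2/(-3/7)=-4.6667
Confirm numerically:
  x=-4.113: |R|=0.89091 <1
  x=-3.511: |R|=0.75275 <1
  x=-2.513: |R|=0.46275 <1
  x=-5.237: |R|=1.09792 >1
  x=-5.165: |R|=1.08627 >1
So |R|<1 on (-4.6667, 0).

left endpoint -4.6667.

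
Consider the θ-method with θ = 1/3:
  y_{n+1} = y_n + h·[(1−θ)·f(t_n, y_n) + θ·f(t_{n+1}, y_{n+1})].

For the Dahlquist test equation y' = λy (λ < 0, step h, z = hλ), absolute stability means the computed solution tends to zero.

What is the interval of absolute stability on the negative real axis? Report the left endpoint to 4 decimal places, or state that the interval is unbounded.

With y'=λy (z=hλ):
  y_{n+1} = y_n + z·[2/3·y_n + 1/3·y_{n+1}] ⇒ (1 − 1/3z)y_{n+1} = (1 + 2/3z)y_n
  Hence R(z) = (1 + 2/3z)/(1 − 1/3z).

Find x<0 with |R(x)|<1.
x=-0.87: |R|=0.3256
R=−1: 1+2/3x = −1+1/3x ⇒ -1/3x=2 ⇒ x=2/(-1/3)=-6.0000
Confirm numerically:
  x=-4.223: |R|=0.75398 <1
  x=-3.918: |R|=0.69905 <1
  x=-3.674: |R|=0.65148 <1
  x=-2.691: |R|=0.41856 <1
  x=-6.472: |R|=1.04983 >1
  x=-6.288: |R|=1.03101 >1
So |R|<1 on (-6.0000, 0).

z∈(-6.0000,0).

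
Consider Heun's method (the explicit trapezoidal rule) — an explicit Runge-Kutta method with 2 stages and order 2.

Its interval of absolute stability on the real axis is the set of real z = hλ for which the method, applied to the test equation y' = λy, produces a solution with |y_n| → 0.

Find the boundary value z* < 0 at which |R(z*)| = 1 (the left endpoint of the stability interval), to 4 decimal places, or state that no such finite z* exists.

z* = -2.0000.

Set f=λy, z=hλ:
  order 2, 2-stage ⇒ R(z)=1+z+z^2/2
  (e.g. R(-1.6)=0.68000, |R|=0.68000)

Solve |R(x)|<1 on ℝ⁻.
x=-1.6: |R|=0.6800
|R(-1.6)|=0.6800 |R(-1.11)|=0.5060 |R(-0.64)|=0.5648
Bisect:
  x_lo=-2.8119 |R|=2.1414  x_hi=-0.3775 |R|=0.6937
  mid=-1.59469 |R|=0.67683 →hi
  mid=-2.20328 |R|=1.22394 →lo
  mid=-1.89898 |R|=0.90409 →hi
  mid=-2.05113 |R|=1.05244 →lo
  mid=-1.97506 |R|=0.97537 →hi
  mid=-2.01309 |R|=1.01318 →lo
  mid=-1.99408 |R|=0.99409 →hi
  ...
  [-2.00002,-1.99987] ⇒ x*=-2.0000
Stable set (-2.0000, 0).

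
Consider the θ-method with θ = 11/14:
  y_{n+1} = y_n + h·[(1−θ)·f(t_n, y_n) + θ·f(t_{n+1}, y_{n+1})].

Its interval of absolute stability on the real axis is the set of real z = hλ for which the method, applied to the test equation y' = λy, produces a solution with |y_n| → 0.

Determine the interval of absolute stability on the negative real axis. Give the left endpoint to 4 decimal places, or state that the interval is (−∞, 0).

Test eqn y'=λy, z=hλ:
  y_{n+1} = y_n + z·[3/14·y_n + 11/14·y_{n+1}] ⇒ (1 − 11/14z)y_{n+1} = (1 + 3/14z)y_n
  R(z) = (1 + 3/14z)/(1 − 11/14z).

Need |R(x)|<1, x<0.
x=-1.57: |R|=0.2971
x=-2: |R|=0.2222
x=-10: |R|=0.1290
x=-100: |R|=0.2567
θ=11/14≥1/2 ⇒ |1+3/14x|<|1−11/14x| ∀x<0 ⇒ stable on all of ℝ⁻.

interval (−∞, 0).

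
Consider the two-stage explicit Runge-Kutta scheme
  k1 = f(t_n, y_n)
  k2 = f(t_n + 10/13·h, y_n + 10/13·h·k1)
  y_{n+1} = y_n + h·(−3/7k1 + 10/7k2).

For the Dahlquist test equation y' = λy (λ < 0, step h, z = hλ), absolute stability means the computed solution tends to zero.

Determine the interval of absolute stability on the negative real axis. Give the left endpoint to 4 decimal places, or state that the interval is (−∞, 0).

z∈(-0.9100,0).

On y'=λy, z=hλ:
  k1=λy_n ⇒ h·k1=z·y_n;  k2=λ(1+10/13z)y_n ⇒ h·k2=z(1+10/13z)y_n
  y_{n+1}/y_n = 1 − 3/7z + 10/7z(1+10/13z) = 1 + z + 100/91z²
  R(z) = 1 + z + 100/91z².

Boundary: |R(x)|=1, x<0.
x=-0.51: |R|=0.7758
R=1: x+100/91x²=0 ⇒ x=−91/100=-0.9100; min R=1−1/(4·100/91)=0.7725>−1
Confirm numerically:
  x=-0.805: |R|=0.90712 <1
  x=-0.764: |R|=0.87742 <1
  x=-0.757: |R|=0.87272 <1
  x=-0.595: |R|=0.79404 <1
  x=-1.343: |R|=1.63903 >1
  x=-1.280: |R|=1.52044 >1
  x=-1.070: |R|=1.18813 >1
Interval (-0.9100, 0).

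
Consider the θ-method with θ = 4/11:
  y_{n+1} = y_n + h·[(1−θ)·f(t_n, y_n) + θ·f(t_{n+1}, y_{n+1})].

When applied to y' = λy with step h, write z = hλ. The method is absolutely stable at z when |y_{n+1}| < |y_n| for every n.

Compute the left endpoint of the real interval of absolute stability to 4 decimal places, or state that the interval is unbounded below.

Set f=λy, z=hλ:
  y_{n+1} = y_n + z·[7/11·y_n + 4/11·y_{n+1}] ⇒ (1 − 4/11z)y_{n+1} = (1 + 7/11z)y_n
  Hence R(z) = (1 + 7/11z)/(1 − 4/11z).

Find x<0 with |R(x)|<1.
x=-0.49: |R|=0.5841
R=−1: 1+7/11x = −1+4/11x ⇒ -3/11x=2 ⇒ x=2/(-3/11)=-7.3333
Confirm numerically:
  x=-4.159: |R|=0.65541 <1
  x=-3.078: |R|=0.45239 <1
  x=-2.940: |R|=0.42091 <1
  x=-7.851: |R|=1.03662 >1
  x=-7.715: |R|=1.02735 >1
  x=-7.485: |R|=1.01111 >1
So |R|<1 on (-7.3333, 0).

z* = -7.3333.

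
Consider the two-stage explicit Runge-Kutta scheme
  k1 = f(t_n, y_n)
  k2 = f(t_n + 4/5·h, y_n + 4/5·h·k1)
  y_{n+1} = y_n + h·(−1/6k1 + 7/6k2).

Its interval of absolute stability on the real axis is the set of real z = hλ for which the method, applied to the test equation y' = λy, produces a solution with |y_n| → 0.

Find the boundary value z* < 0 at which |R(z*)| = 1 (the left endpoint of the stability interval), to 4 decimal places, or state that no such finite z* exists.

left endpoint -1.0714.

Test eqn y'=λy, z=hλ:
  k1=λy_n ⇒ h·k1=z·y_n;  k2=λ(1+4/5z)y_n ⇒ h·k2=z(1+4/5z)y_n
  y_{n+1}/y_n = 1 − 1/6z + 7/6z(1+4/5z) = 1 + z + 14/15z²
  Hence R(z) = 1 + z + 14/15z².

Solve |R(x)|<1 on ℝ⁻.
x=-0.57: |R|=0.7332
R=1: x+14/15x²=0 ⇒ x=−15/14=-1.0714; min R=1−1/(4·14/15)=0.7321>−1
Confirm numerically:
  x=-0.630: |R|=0.74044 <1
  x=-0.560: |R|=0.73269 <1
  x=-0.520: |R|=0.73237 <1
  x=-1.657: |R|=1.90561 >1
  x=-1.170: |R|=1.10764 >1
  x=-1.131: |R|=1.06288 >1
So |R|<1 on (-1.0714, 0).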